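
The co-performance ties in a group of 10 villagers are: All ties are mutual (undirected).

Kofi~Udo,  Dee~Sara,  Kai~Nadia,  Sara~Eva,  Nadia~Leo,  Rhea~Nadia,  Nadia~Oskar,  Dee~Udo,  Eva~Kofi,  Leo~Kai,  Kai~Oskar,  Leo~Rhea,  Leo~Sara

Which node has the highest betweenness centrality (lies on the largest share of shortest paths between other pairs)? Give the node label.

Unnormalized betweenness of each node: Dee:6, Eva:6, Kai:3, Kofi:1, Leo:41/2, Nadia:9/2, Oskar:0, Rhea:0, Sara:21, Udo:1.
Sara has the largest value, 21, making it the main broker — the node through which the most shortest paths run.

Sara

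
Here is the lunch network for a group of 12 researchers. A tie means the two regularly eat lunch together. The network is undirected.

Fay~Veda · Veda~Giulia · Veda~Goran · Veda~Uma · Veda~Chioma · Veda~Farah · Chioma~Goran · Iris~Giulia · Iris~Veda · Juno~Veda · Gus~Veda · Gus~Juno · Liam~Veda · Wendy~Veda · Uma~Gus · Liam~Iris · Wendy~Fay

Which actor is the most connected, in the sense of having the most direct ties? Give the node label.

Degrees — Chioma:2, Farah:1, Fay:2, Giulia:2, Goran:2, Gus:3, Iris:3, Juno:2, Liam:2, Uma:2, Veda:11, Wendy:2.
The maximum is 11, attained only by Veda.

Veda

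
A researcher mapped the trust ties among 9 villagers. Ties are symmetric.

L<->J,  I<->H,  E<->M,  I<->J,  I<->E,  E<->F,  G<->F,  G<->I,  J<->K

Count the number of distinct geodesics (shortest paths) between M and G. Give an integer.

2

The shortest distance is 3. The length-3 paths are: M–E–I–G; M–E–F–G.
That gives 2 distinct shortest paths.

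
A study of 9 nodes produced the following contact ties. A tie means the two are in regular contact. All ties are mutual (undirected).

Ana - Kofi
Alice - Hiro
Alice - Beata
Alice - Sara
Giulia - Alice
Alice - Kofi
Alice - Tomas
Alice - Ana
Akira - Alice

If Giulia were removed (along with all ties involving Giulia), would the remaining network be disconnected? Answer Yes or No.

Even without Giulia, every remaining node can still reach every other (the residual graph is connected), so Giulia is not a cut vertex.

No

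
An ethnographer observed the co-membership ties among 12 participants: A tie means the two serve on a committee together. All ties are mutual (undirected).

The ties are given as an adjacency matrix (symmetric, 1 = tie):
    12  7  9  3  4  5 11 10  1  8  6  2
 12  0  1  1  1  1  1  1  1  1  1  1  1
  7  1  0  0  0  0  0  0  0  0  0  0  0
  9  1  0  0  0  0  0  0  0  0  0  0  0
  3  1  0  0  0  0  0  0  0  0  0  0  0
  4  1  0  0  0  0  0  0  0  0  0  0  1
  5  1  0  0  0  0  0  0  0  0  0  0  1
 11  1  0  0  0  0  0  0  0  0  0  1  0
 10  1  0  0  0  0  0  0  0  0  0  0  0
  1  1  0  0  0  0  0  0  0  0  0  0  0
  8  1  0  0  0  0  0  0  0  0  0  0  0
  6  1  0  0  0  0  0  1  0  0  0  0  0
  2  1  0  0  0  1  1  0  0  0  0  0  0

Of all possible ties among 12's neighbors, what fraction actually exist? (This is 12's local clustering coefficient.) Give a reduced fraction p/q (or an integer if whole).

12's neighbors: 1, 2, 3, 4, 5, 6, 7, 8, 9, 10, and 11 (k = 11).
Possible neighbor pairs: C(11,2) = 55. Edges among them: 2–4, 2–5, 6–11 → e = 3.
Clustering(12) = 3/55.

3/55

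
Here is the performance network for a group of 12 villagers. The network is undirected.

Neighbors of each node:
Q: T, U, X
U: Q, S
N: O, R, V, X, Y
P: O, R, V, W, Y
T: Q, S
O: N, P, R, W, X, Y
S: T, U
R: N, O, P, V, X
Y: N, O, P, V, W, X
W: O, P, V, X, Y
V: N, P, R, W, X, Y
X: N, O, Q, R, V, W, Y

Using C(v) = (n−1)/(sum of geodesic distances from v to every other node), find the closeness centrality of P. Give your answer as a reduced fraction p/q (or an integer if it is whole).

11/25

Distances from P: N:2, O:1, Q:3, R:1, S:5, T:4, U:4, V:1, W:1, X:2, Y:1. Sum = 25.
n = 12, so closeness = 11/25.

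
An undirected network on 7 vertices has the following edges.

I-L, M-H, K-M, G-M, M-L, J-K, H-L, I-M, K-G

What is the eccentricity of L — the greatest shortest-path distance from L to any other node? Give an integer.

3

Distances from L: G:2, H:1, I:1, J:3, K:2, M:1.
The largest is 3 (to J), so the eccentricity of L is 3.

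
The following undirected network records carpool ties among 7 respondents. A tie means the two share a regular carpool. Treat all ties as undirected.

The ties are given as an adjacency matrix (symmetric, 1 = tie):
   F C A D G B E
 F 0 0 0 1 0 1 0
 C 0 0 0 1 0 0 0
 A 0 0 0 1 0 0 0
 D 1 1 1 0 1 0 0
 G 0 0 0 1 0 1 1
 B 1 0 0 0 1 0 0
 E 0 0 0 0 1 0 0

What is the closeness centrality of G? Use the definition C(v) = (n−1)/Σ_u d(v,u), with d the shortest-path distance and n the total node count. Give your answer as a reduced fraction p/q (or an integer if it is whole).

2/3

Distances from G: A:2, B:1, C:2, D:1, E:1, F:2. Sum = 9.
n = 7, so closeness = 6/9 = 2/3.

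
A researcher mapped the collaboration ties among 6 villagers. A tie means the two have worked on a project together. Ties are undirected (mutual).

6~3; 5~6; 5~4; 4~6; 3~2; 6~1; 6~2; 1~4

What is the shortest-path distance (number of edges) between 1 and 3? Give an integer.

2

One shortest route is 1 – 6 – 3, which uses 2 edges, and 1 and 3 are not directly tied, so nothing shorter exists. So d(1,3) = 2.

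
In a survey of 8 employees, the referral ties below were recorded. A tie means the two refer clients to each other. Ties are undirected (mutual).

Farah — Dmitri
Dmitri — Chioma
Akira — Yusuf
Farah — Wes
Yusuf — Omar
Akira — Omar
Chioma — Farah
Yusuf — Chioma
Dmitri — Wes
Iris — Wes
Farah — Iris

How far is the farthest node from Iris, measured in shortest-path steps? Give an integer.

Distances from Iris: Akira:4, Chioma:2, Dmitri:2, Farah:1, Omar:4, Wes:1, Yusuf:3.
The largest is 4 (to Akira and Omar), so the eccentricity of Iris is 4.

4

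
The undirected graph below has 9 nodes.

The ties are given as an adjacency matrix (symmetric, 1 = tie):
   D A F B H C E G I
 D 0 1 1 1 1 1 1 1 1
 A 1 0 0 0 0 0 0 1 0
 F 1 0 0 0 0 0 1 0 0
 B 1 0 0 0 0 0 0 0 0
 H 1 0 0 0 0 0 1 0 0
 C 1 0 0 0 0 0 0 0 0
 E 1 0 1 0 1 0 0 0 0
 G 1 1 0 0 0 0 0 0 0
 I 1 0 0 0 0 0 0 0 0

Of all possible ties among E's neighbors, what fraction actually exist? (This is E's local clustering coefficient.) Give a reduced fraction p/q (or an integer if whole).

2/3

E's neighbors: D, F, and H (k = 3).
Possible neighbor pairs: C(3,2) = 3. Edges among them: D–F, D–H → e = 2.
Clustering(E) = 2/3.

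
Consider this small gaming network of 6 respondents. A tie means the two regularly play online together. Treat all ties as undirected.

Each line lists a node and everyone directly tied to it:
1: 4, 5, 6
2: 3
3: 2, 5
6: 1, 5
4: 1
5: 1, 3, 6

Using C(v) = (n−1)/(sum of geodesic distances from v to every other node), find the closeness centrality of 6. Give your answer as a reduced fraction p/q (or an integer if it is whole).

5/9

Distances from 6: 1:1, 2:3, 3:2, 4:2, 5:1. Sum = 9.
n = 6, so closeness = 5/9.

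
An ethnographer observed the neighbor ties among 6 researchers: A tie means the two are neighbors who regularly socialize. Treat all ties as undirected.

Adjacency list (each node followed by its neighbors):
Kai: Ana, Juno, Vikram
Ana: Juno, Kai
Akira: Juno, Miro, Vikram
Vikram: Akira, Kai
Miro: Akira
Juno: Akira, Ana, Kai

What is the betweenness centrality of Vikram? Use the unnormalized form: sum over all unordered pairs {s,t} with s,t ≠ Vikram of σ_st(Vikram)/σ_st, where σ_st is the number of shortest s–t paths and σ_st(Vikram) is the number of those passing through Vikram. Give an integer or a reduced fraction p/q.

1

Pairs whose geodesics pass through Vikram — Kai–Akira: 1/2; Kai–Miro: 1/2.
All other pairs contribute 0.
Summing the contributions gives betweenness(Vikram) = 1.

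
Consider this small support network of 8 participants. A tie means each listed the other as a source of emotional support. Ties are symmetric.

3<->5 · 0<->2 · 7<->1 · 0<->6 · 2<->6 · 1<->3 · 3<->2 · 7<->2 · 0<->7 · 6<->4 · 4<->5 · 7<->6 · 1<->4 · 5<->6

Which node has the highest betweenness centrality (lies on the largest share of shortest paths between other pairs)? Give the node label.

6

Unnormalized betweenness of each node: 0:0, 1:3/2, 2:2, 3:3/2, 4:1, 5:1, 6:5, 7:2.
6 has the largest value, 5, making it the main broker — the node through which the most shortest paths run.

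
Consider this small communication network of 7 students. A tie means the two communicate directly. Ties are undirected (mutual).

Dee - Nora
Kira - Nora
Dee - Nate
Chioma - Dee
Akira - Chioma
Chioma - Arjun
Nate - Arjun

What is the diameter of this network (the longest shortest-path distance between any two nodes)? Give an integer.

Eccentricity of each node (its greatest distance to any other): Akira:4, Arjun:4, Chioma:3, Dee:2, Kira:4, Nate:3, Nora:3.
The maximum eccentricity is 4, realized for instance by the pair Kira–Akira via Kira – Nora – Dee – Chioma – Akira. So the diameter is 4.

4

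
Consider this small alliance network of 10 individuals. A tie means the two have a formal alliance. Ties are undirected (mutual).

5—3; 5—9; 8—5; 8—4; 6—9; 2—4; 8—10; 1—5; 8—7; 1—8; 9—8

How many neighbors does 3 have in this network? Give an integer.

3 is directly tied to 5. That is 1 neighbor, so the degree of 3 is 1.

1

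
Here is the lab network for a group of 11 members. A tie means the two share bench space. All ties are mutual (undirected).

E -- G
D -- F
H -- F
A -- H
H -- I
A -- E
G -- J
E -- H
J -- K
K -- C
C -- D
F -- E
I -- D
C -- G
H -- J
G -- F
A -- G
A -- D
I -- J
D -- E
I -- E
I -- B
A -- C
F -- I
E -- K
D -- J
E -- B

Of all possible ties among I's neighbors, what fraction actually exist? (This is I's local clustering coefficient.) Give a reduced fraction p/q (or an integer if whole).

8/15

I's neighbors: B, D, E, F, H, and J (k = 6).
Possible neighbor pairs: C(6,2) = 15. Edges among them: B–E, D–E, D–F, D–J, E–F, E–H, F–H, H–J → e = 8.
Clustering(I) = 8/15.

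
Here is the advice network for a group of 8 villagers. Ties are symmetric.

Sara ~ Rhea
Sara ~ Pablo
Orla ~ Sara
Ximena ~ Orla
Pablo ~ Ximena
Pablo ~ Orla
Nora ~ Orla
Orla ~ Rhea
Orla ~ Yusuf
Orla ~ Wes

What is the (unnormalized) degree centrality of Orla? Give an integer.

Orla is directly tied to Nora, Pablo, Rhea, Sara, Wes, Ximena, and Yusuf. That is 7 neighbors, so the degree of Orla is 7.

7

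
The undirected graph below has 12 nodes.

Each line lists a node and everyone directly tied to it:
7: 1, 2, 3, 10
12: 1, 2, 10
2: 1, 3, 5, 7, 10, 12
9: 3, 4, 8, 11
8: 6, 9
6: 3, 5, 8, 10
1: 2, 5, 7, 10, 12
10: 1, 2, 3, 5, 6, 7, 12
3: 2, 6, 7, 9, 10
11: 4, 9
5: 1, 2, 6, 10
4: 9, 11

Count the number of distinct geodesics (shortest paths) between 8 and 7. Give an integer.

The shortest distance is 3. The length-3 paths are: 8–6–10–7; 8–6–3–7; 8–9–3–7.
That gives 3 distinct shortest paths.

3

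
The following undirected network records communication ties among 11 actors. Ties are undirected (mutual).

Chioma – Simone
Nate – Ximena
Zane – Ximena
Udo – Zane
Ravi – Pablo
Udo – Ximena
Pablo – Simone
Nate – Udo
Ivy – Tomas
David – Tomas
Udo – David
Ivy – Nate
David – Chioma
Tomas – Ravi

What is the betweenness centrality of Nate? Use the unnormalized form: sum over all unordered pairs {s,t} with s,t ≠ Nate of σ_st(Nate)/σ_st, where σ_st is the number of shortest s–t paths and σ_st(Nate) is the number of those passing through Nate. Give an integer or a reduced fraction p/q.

Pairs whose geodesics pass through Nate — Udo–Ivy: 1; Zane–Ivy: 2/2; Ximena–Ivy: 1; Ximena–Tomas: 1/2; Ximena–Ravi: 1/2; Ximena–Pablo: 1/3.
All other pairs contribute 0.
Summing the contributions gives betweenness(Nate) = 13/3.

13/3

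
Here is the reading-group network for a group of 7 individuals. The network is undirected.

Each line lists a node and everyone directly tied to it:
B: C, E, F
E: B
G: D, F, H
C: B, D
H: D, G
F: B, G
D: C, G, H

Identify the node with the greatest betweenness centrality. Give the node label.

B

Unnormalized betweenness of each node: B:6, C:3, D:3, E:0, F:3, G:3, H:0.
B has the largest value, 6, making it the main broker — the node through which the most shortest paths run.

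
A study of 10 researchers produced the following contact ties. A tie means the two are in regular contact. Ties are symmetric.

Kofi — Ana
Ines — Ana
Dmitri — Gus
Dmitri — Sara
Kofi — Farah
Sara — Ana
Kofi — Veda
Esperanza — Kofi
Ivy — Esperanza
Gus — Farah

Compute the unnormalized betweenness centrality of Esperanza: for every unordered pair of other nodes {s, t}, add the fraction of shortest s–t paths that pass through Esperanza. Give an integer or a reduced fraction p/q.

8

Pairs whose geodesics pass through Esperanza — Ivy–Veda: 1; Ivy–Gus: 1; Ivy–Ana: 1; Ivy–Kofi: 1; Ivy–Dmitri: 2/2; Ivy–Farah: 1; Ivy–Sara: 1; Ivy–Ines: 1.
All other pairs contribute 0.
Summing the contributions gives betweenness(Esperanza) = 8.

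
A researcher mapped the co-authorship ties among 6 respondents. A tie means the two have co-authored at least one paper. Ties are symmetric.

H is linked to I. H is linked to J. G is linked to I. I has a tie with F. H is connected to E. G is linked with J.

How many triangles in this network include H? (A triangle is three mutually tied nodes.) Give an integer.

0

H's neighbors are E, I, and J, but none of them are tied to each other, so no triangle contains H.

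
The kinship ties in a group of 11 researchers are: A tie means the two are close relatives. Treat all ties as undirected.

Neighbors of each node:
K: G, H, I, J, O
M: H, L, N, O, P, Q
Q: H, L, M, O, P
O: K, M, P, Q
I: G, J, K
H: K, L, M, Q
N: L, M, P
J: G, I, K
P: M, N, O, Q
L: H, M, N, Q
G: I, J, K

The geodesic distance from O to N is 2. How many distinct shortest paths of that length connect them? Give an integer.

2

The shortest distance is 2. The length-2 paths are: O–M–N; O–P–N.
That gives 2 distinct shortest paths.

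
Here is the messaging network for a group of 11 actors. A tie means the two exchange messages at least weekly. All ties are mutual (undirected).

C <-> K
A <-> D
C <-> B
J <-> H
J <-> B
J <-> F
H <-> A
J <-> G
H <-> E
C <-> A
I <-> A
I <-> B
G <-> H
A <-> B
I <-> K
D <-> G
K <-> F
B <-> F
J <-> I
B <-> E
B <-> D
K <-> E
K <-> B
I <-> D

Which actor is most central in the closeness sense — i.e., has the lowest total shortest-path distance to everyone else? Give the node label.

B

Farness (sum of distances to all others) for each node — A:15, B:12, C:18, D:16, E:17, F:17, G:19, H:16, I:15, J:15, K:16.
The smallest farness is 12, for B, so B has the highest closeness.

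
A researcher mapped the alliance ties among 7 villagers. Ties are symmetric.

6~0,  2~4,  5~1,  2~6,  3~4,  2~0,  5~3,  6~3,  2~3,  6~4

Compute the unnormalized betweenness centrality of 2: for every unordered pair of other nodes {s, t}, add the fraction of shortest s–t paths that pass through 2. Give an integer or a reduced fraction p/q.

2

Pairs whose geodesics pass through 2 — 1–0: 1/2; 5–0: 1/2; 4–0: 1/2; 0–3: 1/2.
All other pairs contribute 0.
Summing the contributions gives betweenness(2) = 2.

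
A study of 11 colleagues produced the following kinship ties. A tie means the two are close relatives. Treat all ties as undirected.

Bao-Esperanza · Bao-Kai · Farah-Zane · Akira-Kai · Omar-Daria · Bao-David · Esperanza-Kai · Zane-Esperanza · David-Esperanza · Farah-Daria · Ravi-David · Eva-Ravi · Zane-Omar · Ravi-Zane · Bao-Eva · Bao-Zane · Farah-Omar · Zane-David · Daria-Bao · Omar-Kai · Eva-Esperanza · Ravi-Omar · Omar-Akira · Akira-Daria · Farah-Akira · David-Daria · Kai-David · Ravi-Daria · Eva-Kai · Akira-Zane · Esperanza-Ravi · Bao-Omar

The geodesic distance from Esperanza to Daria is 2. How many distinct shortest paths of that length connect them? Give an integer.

3

The shortest distance is 2. The length-2 paths are: Esperanza–Bao–Daria; Esperanza–Ravi–Daria; Esperanza–David–Daria.
That gives 3 distinct shortest paths.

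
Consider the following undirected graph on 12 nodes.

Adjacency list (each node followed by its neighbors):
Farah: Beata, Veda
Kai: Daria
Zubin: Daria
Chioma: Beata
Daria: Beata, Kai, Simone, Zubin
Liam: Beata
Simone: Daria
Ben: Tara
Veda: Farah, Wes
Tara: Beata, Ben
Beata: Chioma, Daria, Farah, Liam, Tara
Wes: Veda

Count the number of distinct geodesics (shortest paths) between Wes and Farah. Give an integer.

The shortest distance is 2, and the only length-2 path is Wes–Veda–Farah. So there is exactly 1 shortest path.

1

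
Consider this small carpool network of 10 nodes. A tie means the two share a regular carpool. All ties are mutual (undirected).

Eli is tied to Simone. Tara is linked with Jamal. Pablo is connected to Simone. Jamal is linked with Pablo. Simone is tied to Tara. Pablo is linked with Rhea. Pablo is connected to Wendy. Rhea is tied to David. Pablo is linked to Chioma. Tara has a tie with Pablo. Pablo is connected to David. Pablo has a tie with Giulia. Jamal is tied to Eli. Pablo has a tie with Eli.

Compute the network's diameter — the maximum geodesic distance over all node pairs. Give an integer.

Eccentricity of each node (its greatest distance to any other): Chioma:2, David:2, Eli:2, Giulia:2, Jamal:2, Pablo:1, Rhea:2, Simone:2, Tara:2, Wendy:2.
The maximum eccentricity is 2, realized for instance by the pair Jamal–David via Jamal – Pablo – David. So the diameter is 2.

2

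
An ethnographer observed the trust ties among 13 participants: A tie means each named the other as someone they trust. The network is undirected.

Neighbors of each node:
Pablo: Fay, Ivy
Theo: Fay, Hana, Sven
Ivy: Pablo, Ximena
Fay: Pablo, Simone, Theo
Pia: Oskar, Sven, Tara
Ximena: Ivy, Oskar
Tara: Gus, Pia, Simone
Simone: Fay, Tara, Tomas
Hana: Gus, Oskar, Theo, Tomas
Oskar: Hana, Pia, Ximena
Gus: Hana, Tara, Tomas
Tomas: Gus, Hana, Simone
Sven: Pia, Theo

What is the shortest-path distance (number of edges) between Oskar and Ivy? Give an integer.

2

One shortest route is Oskar – Ximena – Ivy, which uses 2 edges, and Oskar and Ivy are not directly tied, so nothing shorter exists. So d(Oskar,Ivy) = 2.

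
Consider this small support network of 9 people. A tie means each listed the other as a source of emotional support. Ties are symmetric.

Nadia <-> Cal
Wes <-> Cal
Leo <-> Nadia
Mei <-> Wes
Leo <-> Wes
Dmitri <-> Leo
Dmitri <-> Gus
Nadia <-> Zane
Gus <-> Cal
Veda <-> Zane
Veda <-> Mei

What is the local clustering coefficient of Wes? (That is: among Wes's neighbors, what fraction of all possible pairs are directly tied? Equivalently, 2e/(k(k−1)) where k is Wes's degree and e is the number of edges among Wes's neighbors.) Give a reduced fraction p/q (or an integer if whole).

Wes's neighbors: Cal, Leo, and Mei (k = 3).
Possible neighbor pairs: C(3,2) = 3. Edges among them: none → e = 0.
Clustering(Wes) = 0/3 = 0.

0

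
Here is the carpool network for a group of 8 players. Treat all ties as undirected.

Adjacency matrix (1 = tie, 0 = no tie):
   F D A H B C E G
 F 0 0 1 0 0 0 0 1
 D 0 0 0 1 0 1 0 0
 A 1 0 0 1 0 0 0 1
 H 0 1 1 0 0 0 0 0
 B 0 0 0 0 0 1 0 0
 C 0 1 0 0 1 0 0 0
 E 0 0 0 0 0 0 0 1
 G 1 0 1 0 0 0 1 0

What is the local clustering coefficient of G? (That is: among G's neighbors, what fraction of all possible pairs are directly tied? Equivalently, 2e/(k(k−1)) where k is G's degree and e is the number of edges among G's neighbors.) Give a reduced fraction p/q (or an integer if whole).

1/3

G's neighbors: A, E, and F (k = 3).
Possible neighbor pairs: C(3,2) = 3. Edges among them: A–F → e = 1.
Clustering(G) = 1/3.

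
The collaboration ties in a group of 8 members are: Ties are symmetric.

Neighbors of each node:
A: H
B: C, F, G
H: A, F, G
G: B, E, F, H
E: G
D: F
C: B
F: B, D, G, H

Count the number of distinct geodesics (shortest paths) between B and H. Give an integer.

The shortest distance is 2. The length-2 paths are: B–G–H; B–F–H.
That gives 2 distinct shortest paths.

2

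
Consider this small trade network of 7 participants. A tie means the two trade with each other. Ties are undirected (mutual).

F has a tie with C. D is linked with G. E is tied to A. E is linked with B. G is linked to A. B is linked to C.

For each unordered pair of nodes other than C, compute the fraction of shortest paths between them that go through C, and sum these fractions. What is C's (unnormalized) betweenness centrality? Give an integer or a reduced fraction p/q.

5

Pairs whose geodesics pass through C — A–F: 1; F–D: 1; F–B: 1; F–G: 1; F–E: 1.
All other pairs contribute 0.
Summing the contributions gives betweenness(C) = 5.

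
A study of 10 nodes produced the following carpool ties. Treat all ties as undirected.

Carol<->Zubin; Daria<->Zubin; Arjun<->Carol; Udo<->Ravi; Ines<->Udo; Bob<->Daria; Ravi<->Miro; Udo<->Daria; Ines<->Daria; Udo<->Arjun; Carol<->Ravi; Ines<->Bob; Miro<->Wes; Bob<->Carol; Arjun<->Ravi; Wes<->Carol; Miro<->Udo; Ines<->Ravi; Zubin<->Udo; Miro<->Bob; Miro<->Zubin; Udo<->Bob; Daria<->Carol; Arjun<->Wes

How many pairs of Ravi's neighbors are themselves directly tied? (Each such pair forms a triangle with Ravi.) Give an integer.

Ravi's neighbors: Arjun, Carol, Ines, Miro, and Udo.
Neighbor pairs that are themselves tied: Ravi–Arjun–Carol; Ravi–Arjun–Udo; Ravi–Ines–Udo; Ravi–Miro–Udo. Each forms one triangle with Ravi, for 4 in total.

4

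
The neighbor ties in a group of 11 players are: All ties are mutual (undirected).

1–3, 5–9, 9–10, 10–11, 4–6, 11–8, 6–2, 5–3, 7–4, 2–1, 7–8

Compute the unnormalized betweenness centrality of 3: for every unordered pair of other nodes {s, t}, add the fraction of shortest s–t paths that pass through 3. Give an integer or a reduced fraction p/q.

10

Pairs whose geodesics pass through 3 — 6–5: 1; 6–9: 1; 2–5: 1; 2–9: 1; 2–10: 1; 1–5: 1; 1–9: 1; 1–10: 1; 1–11: 1; 5–4: 1.
All other pairs contribute 0.
Summing the contributions gives betweenness(3) = 10.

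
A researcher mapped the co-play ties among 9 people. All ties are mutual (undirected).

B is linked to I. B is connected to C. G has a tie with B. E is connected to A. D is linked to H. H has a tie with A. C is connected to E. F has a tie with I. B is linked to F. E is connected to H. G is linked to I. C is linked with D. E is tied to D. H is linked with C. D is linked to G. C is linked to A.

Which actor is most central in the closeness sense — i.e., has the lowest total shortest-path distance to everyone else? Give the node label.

Farness (sum of distances to all others) for each node — A:16, B:12, C:11, D:13, E:14, F:18, G:14, H:14, I:16.
The smallest farness is 11, for C, so C has the highest closeness.

C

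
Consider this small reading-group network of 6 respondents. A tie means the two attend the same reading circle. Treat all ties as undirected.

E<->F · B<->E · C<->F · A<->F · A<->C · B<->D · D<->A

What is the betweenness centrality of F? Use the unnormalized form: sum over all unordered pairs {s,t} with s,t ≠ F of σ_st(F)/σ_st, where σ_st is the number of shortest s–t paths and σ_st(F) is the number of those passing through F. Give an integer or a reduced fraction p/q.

5/2

Pairs whose geodesics pass through F — E–A: 1; E–C: 1; B–C: 1/2.
All other pairs contribute 0.
Summing the contributions gives betweenness(F) = 5/2.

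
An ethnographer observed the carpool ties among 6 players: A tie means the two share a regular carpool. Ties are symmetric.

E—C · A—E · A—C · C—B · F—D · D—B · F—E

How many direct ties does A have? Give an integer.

2

A is directly tied to C and E. That is 2 neighbors, so the degree of A is 2.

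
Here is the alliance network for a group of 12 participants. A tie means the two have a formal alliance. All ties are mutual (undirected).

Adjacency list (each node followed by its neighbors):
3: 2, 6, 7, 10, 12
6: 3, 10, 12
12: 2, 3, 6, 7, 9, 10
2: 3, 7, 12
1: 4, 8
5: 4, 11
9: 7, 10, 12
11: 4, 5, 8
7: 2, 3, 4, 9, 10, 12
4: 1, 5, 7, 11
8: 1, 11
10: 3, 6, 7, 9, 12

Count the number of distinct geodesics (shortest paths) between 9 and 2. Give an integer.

The shortest distance is 2. The length-2 paths are: 9–7–2; 9–12–2.
That gives 2 distinct shortest paths.

2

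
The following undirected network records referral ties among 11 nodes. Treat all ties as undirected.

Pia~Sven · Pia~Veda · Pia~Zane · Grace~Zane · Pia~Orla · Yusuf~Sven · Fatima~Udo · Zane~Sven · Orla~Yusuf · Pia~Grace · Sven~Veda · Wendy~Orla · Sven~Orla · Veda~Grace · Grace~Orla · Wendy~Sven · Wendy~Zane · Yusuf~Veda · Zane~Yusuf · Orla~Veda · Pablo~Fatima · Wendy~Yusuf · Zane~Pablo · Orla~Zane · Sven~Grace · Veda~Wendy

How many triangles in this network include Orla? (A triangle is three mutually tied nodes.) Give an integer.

16

Orla's neighbors: Grace, Pia, Sven, Veda, Wendy, Yusuf, and Zane.
Neighbor pairs that are themselves tied: Orla–Grace–Pia; Orla–Grace–Sven; Orla–Grace–Veda; Orla–Grace–Zane; Orla–Pia–Sven; Orla–Pia–Veda; Orla–Pia–Zane; Orla–Sven–Veda; Orla–Sven–Wendy; Orla–Sven–Yusuf; Orla–Sven–Zane; Orla–Veda–Wendy; Orla–Veda–Yusuf; Orla–Wendy–Yusuf; Orla–Wendy–Zane; Orla–Yusuf–Zane. Each forms one triangle with Orla, for 16 in total.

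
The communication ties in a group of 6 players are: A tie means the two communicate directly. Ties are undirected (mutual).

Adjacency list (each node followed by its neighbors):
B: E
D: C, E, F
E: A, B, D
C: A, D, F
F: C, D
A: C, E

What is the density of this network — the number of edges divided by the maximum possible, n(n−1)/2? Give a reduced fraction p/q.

7/15

There are 7 edges and 6 nodes, so the maximum possible is C(6,2) = 15.
Density = 7/15.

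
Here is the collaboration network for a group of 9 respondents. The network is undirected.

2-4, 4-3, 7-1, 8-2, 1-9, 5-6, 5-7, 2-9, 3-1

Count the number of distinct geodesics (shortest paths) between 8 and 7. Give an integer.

1

The shortest distance is 4, and the only length-4 path is 8–2–9–1–7. So there is exactly 1 shortest path.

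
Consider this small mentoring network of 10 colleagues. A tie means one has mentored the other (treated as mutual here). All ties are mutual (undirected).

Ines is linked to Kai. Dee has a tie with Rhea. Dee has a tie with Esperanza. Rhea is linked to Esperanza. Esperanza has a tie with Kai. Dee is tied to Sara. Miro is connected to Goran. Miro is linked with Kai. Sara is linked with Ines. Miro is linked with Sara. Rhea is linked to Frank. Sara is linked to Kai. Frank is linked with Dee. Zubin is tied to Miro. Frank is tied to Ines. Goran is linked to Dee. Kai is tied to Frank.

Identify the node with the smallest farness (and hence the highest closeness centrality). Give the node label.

Kai

Farness (sum of distances to all others) for each node — Dee:14, Esperanza:16, Frank:15, Goran:17, Ines:17, Kai:13, Miro:15, Rhea:18, Sara:14, Zubin:23.
The smallest farness is 13, for Kai, so Kai has the highest closeness.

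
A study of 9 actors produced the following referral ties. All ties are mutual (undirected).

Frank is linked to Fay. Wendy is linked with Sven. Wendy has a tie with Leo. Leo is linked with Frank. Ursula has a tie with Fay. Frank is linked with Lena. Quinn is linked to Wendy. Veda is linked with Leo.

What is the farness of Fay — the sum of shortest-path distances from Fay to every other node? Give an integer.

20

Distances from Fay: Frank:1, Lena:2, Leo:2, Quinn:4, Sven:4, Ursula:1, Veda:3, Wendy:3.
Sum = 1 + 2 + 2 + 4 + 4 + 1 + 3 + 3 = 20.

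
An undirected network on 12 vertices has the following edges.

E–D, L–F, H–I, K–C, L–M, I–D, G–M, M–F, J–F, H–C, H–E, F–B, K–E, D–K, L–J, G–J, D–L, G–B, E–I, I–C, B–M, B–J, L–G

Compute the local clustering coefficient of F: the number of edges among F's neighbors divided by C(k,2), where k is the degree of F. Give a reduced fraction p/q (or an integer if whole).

2/3

F's neighbors: B, J, L, and M (k = 4).
Possible neighbor pairs: C(4,2) = 6. Edges among them: B–J, B–M, J–L, L–M → e = 4.
Clustering(F) = 4/6 = 2/3.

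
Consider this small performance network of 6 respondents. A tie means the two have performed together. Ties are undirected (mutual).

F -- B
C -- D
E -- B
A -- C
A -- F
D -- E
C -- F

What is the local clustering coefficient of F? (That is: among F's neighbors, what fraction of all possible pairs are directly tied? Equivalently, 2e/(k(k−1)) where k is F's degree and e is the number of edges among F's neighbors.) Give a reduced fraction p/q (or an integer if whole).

F's neighbors: A, B, and C (k = 3).
Possible neighbor pairs: C(3,2) = 3. Edges among them: A–C → e = 1.
Clustering(F) = 1/3.

1/3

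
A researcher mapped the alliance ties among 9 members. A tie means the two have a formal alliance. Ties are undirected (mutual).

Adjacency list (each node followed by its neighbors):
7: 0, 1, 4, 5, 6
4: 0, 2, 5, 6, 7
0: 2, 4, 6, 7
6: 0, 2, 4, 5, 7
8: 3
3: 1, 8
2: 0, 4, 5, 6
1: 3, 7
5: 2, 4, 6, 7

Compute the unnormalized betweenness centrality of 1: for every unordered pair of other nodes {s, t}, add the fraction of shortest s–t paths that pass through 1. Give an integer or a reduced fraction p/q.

Pairs whose geodesics pass through 1 — 2–3: 4/4; 2–8: 4/4; 4–3: 1; 4–8: 1; 7–3: 1; 7–8: 1; 0–3: 1; 0–8: 1; 5–3: 1; 5–8: 1; 6–3: 1; 6–8: 1.
All other pairs contribute 0.
Summing the contributions gives betweenness(1) = 12.

12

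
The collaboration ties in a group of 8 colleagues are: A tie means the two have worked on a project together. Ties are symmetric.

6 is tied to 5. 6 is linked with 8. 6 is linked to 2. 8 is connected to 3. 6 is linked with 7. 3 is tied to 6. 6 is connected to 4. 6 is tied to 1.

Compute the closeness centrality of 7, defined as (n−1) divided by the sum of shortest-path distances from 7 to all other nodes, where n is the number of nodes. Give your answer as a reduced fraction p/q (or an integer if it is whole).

Distances from 7: 1:2, 2:2, 3:2, 4:2, 5:2, 6:1, 8:2. Sum = 13.
n = 8, so closeness = 7/13.

7/13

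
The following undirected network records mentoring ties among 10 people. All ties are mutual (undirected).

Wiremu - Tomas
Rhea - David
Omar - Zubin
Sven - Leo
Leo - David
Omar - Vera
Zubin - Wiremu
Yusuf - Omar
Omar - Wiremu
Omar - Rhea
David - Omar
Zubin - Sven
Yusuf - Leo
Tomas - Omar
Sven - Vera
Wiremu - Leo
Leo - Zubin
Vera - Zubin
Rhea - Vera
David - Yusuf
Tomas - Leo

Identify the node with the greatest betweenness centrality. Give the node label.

Unnormalized betweenness of each node: David:17/10, Leo:41/6, Omar:28/3, Rhea:1/2, Sven:1/2, Tomas:1/5, Vera:2, Wiremu:8/15, Yusuf:1/5, Zubin:11/5.
Omar has the largest value, 28/3, making it the main broker — the node through which the most shortest paths run.

Omar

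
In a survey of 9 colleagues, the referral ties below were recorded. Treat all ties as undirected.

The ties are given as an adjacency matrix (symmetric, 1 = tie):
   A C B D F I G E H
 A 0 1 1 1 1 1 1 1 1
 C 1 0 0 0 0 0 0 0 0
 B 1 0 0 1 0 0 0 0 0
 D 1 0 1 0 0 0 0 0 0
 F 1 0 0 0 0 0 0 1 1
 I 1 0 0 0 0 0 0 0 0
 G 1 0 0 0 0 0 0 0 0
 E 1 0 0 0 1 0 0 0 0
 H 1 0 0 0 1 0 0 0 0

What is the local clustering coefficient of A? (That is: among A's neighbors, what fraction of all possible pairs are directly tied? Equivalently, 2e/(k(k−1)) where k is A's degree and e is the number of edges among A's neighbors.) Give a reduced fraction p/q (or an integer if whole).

3/28

A's neighbors: B, C, D, E, F, G, H, and I (k = 8).
Possible neighbor pairs: C(8,2) = 28. Edges among them: B–D, E–F, F–H → e = 3.
Clustering(A) = 3/28.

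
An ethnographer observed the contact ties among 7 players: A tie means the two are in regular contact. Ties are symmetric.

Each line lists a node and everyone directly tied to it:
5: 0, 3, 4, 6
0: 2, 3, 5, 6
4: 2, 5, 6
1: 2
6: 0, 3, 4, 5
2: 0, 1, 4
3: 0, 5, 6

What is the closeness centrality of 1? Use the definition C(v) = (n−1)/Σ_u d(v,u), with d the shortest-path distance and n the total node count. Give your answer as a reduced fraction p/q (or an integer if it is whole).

Distances from 1: 0:2, 2:1, 3:3, 4:2, 5:3, 6:3. Sum = 14.
n = 7, so closeness = 6/14 = 3/7.

3/7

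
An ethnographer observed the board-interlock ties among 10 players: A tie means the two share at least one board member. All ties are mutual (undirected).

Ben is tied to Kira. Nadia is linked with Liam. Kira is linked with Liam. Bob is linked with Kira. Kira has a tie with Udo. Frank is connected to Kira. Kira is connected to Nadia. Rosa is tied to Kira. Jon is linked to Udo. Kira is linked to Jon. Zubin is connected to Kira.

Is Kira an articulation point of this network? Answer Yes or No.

Yes

Removing Kira leaves {Frank} with no path to {Liam and Nadia}, so the network splits into 7 components. Kira is a cut vertex.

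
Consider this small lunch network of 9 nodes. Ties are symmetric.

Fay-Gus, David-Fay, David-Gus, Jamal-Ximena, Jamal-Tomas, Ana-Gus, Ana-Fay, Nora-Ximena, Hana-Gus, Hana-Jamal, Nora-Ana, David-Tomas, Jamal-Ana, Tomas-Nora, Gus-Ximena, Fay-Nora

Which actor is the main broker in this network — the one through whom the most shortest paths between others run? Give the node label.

Unnormalized betweenness of each node: Ana:7/3, David:3/2, Fay:3/2, Gus:35/6, Hana:1/3, Jamal:23/6, Nora:7/3, Tomas:2, Ximena:4/3.
Gus has the largest value, 35/6, making it the main broker — the node through which the most shortest paths run.

Gus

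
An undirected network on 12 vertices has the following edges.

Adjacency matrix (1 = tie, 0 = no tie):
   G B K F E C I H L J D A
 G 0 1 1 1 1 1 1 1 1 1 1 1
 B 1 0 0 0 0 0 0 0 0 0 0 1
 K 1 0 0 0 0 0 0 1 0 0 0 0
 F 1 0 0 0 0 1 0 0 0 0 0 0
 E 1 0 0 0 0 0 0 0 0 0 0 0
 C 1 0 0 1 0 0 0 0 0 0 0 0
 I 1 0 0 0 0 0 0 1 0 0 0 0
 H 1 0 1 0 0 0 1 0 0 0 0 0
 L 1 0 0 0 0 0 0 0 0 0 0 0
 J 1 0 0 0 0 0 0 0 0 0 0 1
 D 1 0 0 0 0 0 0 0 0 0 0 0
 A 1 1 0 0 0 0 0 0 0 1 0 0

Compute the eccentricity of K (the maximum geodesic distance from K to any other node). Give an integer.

Distances from K: A:2, B:2, C:2, D:2, E:2, F:2, G:1, H:1, I:2, J:2, L:2.
The largest is 2 (to B, F, E, C, I, L, J, D, and A), so the eccentricity of K is 2.

2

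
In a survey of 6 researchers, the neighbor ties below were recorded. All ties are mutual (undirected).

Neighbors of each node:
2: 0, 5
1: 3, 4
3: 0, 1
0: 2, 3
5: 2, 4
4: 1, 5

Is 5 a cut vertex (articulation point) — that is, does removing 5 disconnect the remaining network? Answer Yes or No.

Even without 5, every remaining node can still reach every other (the residual graph is connected), so 5 is not a cut vertex.

No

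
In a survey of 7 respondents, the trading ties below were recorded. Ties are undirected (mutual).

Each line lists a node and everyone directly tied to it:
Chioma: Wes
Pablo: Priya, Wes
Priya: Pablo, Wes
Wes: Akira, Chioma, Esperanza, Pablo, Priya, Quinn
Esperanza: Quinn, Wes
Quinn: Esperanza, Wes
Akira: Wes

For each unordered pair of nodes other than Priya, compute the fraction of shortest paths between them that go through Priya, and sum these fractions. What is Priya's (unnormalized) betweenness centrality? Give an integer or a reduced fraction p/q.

0

No shortest path between any pair of other nodes passes through Priya.
Summing the contributions gives betweenness(Priya) = 0.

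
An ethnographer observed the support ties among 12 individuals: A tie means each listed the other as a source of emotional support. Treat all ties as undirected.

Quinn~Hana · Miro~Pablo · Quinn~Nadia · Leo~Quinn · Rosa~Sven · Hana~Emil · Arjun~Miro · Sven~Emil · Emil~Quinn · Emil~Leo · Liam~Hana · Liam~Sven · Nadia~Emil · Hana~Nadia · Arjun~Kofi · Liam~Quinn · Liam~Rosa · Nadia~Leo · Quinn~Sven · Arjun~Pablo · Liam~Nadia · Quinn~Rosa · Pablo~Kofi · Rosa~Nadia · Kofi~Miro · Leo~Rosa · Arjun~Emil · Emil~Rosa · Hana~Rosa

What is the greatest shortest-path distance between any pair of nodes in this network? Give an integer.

Eccentricity of each node (its greatest distance to any other): Arjun:3, Emil:2, Hana:3, Kofi:4, Leo:3, Liam:4, Miro:4, Nadia:3, Pablo:4, Quinn:3, Rosa:3, Sven:3.
The maximum eccentricity is 4, realized for instance by the pair Pablo–Liam via Pablo – Arjun – Emil – Quinn – Liam. So the diameter is 4.

4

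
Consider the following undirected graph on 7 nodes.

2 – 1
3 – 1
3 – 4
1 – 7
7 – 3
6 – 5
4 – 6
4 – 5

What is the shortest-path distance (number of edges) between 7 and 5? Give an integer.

3

One shortest route is 7 – 3 – 4 – 5, which uses 3 edges, and at distance 2 from 7 we only reach {2, 4}, which does not include 5. So d(7,5) = 3.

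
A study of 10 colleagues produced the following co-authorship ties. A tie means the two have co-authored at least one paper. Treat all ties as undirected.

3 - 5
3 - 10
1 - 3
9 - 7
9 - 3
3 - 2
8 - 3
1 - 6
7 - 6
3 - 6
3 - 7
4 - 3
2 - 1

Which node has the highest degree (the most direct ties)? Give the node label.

3

Degrees — 1:3, 2:2, 3:9, 4:1, 5:1, 6:3, 7:3, 8:1, 9:2, 10:1.
The maximum is 9, attained only by 3.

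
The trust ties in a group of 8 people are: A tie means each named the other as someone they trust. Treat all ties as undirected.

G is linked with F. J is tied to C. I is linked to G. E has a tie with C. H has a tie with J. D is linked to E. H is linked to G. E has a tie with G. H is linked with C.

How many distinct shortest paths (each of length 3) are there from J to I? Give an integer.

1

The shortest distance is 3, and the only length-3 path is J–H–G–I. So there is exactly 1 shortest path.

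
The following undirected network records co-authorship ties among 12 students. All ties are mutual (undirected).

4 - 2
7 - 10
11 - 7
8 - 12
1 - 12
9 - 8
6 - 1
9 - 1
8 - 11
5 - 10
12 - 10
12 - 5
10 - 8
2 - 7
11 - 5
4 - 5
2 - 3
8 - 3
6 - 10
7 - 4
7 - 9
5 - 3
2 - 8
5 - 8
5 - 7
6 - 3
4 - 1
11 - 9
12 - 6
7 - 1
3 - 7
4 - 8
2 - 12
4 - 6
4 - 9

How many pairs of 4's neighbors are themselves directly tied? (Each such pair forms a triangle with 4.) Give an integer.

4's neighbors: 1, 2, 5, 6, 7, 8, and 9.
Neighbor pairs that are themselves tied: 4–1–6; 4–1–7; 4–1–9; 4–2–7; 4–2–8; 4–5–7; 4–5–8; 4–7–9; 4–8–9. Each forms one triangle with 4, for 9 in total.

9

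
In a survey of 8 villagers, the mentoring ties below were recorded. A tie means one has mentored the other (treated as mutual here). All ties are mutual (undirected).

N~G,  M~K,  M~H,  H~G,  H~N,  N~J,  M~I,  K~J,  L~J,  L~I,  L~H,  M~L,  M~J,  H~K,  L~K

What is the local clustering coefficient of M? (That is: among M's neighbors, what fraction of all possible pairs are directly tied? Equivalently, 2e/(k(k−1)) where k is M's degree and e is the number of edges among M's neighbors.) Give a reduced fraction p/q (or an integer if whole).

3/5

M's neighbors: H, I, J, K, and L (k = 5).
Possible neighbor pairs: C(5,2) = 10. Edges among them: H–K, H–L, I–L, J–K, J–L, K–L → e = 6.
Clustering(M) = 6/10 = 3/5.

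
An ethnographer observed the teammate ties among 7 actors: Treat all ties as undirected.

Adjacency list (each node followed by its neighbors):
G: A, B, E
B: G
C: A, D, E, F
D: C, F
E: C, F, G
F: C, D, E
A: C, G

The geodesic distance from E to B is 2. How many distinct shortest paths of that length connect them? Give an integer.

The shortest distance is 2, and the only length-2 path is E–G–B. So there is exactly 1 shortest path.

1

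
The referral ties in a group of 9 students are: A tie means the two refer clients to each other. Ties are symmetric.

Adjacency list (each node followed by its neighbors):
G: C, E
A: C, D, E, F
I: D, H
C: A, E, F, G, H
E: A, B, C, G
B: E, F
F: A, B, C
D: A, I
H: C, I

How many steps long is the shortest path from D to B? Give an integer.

3

One shortest route is D – A – F – B, which uses 3 edges, and at distance 2 from D we only reach {C, E, F, H}, which does not include B. So d(D,B) = 3.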